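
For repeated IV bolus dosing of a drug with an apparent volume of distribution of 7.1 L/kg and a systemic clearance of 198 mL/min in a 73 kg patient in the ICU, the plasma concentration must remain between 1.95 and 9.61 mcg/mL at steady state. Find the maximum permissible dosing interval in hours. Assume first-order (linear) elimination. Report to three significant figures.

Total Vd = 7.1 × 73 = 518.3 L
CL = 198 mL/min × 60/1000 = 11.88 L/h
k = CL / Vd = 11.88 / 518.3 = 0.02292 h⁻¹
Between IV bolus doses, concentration decays as C = C₀·e^(−kτ), so C_peak/C_trough = e^(kτ).
τ_max = ln(C_peak/C_trough) / k = ln(9.61/1.95) / 0.02292 = 1.595 / 0.02292 = 69.59 h

69.6 h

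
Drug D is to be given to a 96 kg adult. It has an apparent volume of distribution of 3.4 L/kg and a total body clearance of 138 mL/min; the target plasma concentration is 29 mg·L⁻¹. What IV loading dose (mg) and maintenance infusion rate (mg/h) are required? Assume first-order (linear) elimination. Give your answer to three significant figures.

(a) 9470 mg; (b) 240 mg/h

Vd = 3.4 L/kg × 96 kg = 326.4 L
Loading dose = Vd × C = 326.4 × 29 = 9466 mg
Convert clearance: 138 mL/min × 60 min/h ÷ 1000 mL/L = 8.280 L/h
Maintenance infusion rate = CL × Css = 8.280 × 29 = 240.1 mg/h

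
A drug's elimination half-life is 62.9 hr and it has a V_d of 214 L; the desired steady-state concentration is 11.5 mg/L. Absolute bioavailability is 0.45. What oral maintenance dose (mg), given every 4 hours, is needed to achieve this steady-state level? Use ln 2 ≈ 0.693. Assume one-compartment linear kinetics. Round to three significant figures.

CL = ln 2 · Vd / t½ = 0.693 × 214.0 / 62.9 = 2.358 L/h
D = CL × Css × τ / F = 2.358 × 11.5 × 4 / 0.45 = 241.0 mg

241 mg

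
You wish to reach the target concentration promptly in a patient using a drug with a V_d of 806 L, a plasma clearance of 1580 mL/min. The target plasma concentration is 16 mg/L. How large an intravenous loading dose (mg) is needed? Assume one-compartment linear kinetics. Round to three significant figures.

12900 mg

Loading dose depends on Vd (not clearance): it fills the distribution volume.
LD = Vd × C = 806.0 × 16.00 = 12900 mg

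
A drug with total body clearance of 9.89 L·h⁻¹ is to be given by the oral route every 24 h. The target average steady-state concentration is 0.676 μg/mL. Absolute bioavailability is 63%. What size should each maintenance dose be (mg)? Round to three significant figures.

D = CL × Css × τ / F = 9.890 × 0.676 × 24 / 0.63 = 254.7 mg

255 mg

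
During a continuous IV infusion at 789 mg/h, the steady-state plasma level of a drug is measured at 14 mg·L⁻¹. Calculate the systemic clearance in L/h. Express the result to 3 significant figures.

56.4 L/h

At steady state, infusion rate = CL × Css, so CL = rate / Css.
CL = 789 / 14 = 56.36 L/h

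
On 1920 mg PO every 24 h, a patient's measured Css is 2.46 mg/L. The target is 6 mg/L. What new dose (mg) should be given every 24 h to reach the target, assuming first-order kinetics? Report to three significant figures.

4680 mg

For first-order elimination, Css ∝ F·D/(CL·τ); F and CL are unchanged, so Css ∝ D/τ.
D₂ = D₁ × (Css,target / Css,current) = 1920 × 6/2.46 = 4683 mg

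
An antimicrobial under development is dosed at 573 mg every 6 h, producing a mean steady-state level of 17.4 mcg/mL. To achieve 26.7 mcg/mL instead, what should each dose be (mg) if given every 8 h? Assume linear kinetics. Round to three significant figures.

1170 mg

For first-order elimination, Css ∝ F·D/(CL·τ); F and CL are unchanged, so Css ∝ D/τ.
D₂ = D₁ × (Css,target / Css,current) × (τ₂/τ₁) = 573 × (26.7/17.4) × (8/6) = 1172 mg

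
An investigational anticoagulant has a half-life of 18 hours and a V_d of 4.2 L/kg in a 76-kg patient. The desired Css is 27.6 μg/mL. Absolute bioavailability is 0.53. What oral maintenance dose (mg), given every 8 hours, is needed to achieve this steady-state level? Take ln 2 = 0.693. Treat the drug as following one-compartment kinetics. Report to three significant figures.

Total Vd = 4.2 × 76 = 319.2 L
CL = 0.693 × Vd / t½ = 0.693 × 319.2 / 18 = 12.29 L/h
D = CL × Css × τ / F = 12.29 × 27.6 × 8 / 0.53 = 5120 mg

5120 mg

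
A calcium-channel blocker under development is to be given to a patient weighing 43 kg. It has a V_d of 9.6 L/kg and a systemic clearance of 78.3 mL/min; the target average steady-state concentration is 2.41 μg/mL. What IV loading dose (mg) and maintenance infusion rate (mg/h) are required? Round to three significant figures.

(a) 995 mg; (b) 11.3 mg/h

Vd(total) = 43 kg × 9.6 L/kg = 412.8 L
LD = Vd · C_target = 412.8 × 2.41 = 994.8 mg
CL = 78.3 mL/min = 78.3 × 0.06 = 4.698 L/h
Infusion rate = 4.698 L/h × 2.41 mg/L = 11.32 mg/h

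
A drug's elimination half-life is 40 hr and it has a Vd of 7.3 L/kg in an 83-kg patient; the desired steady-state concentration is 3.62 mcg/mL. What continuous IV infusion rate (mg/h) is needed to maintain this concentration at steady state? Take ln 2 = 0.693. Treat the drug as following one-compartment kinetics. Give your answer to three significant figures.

Total Vd = 7.3 × 83 = 605.9 L
CL = ln 2 · Vd / t½ = 0.693 × 605.9 / 40 = 10.50 L/h
Infusion rate = CL × Css = 10.50 × 3.62 = 38.01 mg/h

38.0 mg/h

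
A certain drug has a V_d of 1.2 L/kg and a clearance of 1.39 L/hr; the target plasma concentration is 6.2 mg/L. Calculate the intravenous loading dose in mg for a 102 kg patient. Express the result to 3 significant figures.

759 mg

Vd = 1.2 L/kg × 102 kg = 122.4 L
LD = Vd × C = 122.4 × 6.200 = 758.9 mg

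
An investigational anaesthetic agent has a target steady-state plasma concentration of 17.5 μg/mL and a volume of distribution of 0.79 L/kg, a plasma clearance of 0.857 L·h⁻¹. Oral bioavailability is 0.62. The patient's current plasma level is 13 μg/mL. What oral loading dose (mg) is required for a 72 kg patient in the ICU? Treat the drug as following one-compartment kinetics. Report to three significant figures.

413 mg

Vd(total) = 72 kg × 0.79 L/kg = 56.88 L
LD is governed by Vd — clearance does not enter the loading-dose calculation.
Concentration deficit ΔC = 17.5 − 13 = 4.500 mg/L
LD = Vd × ΔC / F = 56.88 × 4.500 / 0.62 = 412.8 mg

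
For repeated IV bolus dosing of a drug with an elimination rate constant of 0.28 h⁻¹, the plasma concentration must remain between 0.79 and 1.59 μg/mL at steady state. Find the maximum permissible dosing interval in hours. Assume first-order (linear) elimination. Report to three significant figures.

2.50 h

Between IV bolus doses, concentration decays as C = C₀·e^(−kτ), so C_peak/C_trough = e^(kτ).
τ_max = ln(C_peak/C_trough) / k = ln(1.59/0.79) / 0.2800 = 0.6995 / 0.2800 = 2.498 h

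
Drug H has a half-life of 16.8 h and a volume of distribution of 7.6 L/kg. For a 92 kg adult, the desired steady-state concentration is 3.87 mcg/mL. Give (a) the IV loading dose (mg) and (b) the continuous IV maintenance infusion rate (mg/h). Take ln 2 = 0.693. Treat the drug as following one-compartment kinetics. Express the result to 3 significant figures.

(a) 2710 mg; (b) 112 mg/h

Total Vd = 7.6 × 92 = 699.2 L
LD = Vd × C = 699.2 × 3.87 = 2706 mg
CL = 0.693 × Vd / t½ = 0.693 × 699.2 / 16.8 = 28.84 L/h
Infusion rate = CL × Css = 28.84 × 3.87 = 111.6 mg/h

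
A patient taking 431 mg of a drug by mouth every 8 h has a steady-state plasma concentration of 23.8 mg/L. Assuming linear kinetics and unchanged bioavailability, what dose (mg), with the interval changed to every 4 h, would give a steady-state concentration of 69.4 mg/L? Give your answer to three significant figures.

628 mg

With linear kinetics, Css is proportional to dose rate (D/τ) at fixed clearance.
D₂ = D₁ × (Css,target / Css,current) × (τ₂/τ₁) = 431 × (69.4/23.8) × (4/8) = 628.4 mg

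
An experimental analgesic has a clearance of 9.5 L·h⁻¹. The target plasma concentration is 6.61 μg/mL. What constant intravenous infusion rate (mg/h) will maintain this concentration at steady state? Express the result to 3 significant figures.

62.8 mg/h

Rate = CL × Css = 9.500 × 6.61 = 62.80 mg/h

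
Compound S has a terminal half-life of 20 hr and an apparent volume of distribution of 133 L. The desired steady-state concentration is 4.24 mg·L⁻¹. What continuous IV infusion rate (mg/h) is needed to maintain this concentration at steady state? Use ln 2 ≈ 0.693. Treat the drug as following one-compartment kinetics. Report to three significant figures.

19.5 mg/h

k = 0.693/20 = 0.03465 h⁻¹, so CL = k·Vd = 0.03465 × 133.0 = 4.608 L/h
Infusion rate = CL × Css = 4.608 × 4.24 = 19.54 mg/h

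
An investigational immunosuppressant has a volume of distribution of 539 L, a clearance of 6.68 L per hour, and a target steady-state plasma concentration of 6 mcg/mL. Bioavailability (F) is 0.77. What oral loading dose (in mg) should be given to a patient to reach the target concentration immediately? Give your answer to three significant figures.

4200 mg

Loading dose depends on Vd (not clearance): it fills the distribution volume.
LD = Vd × C / F = 539.0 × 6.000 / 0.77 = 4200 mg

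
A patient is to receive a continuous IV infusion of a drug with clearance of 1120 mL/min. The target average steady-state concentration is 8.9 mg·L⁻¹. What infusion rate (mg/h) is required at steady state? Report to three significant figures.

598 mg/h

Convert clearance: 1120 mL/min × 60 min/h ÷ 1000 mL/L = 67.20 L/h
Rate = CL × Css = 67.20 × 8.9 = 598.1 mg/h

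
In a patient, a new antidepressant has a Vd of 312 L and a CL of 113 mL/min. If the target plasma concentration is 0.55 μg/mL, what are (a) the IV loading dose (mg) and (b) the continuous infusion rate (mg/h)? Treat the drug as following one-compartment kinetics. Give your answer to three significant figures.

(a) 172 mg; (b) 3.73 mg/h

Loading dose = Vd × C = 312.0 × 0.55 = 171.6 mg
CL = 113 mL/min × 60/1000 = 6.780 L/h
Infusion rate = 6.780 L/h × 0.55 mg/L = 3.729 mg/h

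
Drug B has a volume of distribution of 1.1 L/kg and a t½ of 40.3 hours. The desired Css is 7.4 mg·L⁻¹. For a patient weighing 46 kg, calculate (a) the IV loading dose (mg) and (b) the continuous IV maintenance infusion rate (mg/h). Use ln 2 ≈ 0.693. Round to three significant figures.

Vd(total) = 46 kg × 1.1 L/kg = 50.60 L
LD = Vd × C = 50.60 × 7.4 = 374.4 mg
CL = 0.693 × Vd / t½ = 0.693 × 50.60 / 40.3 = 0.8701 L/h
Infusion rate = CL × Css = 0.8701 × 7.4 = 6.439 mg/h

(a) 374 mg; (b) 6.44 mg/h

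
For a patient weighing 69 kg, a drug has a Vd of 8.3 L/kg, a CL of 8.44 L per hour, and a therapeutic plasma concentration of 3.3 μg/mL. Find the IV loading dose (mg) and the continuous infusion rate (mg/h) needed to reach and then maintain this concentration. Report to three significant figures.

Vd = 8.3 L/kg × 69 kg = 572.7 L
Loading dose = Vd × C = 572.7 × 3.3 = 1890 mg
Infusion rate = 8.440 L/h × 3.3 mg/L = 27.85 mg/h

(a) 1890 mg; (b) 27.9 mg/h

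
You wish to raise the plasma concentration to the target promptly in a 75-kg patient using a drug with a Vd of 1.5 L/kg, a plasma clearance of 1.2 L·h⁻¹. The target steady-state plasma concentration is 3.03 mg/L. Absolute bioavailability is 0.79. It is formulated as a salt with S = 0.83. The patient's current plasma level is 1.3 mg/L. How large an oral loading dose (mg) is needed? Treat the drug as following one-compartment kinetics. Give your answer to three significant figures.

297 mg

Vd = 1.5 L/kg × 75 kg = 112.5 L
Concentration deficit ΔC = 3.03 − 1.3 = 1.730 mg/L
LD = Vd × ΔC / F / S = 112.5 × 1.730 / 0.79 / 0.83 = 296.8 mg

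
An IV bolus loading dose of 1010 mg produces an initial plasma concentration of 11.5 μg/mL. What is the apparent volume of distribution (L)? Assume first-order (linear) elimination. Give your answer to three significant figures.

Immediately after an IV bolus, C₀ = Dose / Vd, so Vd = Dose / C₀.
Vd = 1010 / 11.5 = 87.83 L

87.8 L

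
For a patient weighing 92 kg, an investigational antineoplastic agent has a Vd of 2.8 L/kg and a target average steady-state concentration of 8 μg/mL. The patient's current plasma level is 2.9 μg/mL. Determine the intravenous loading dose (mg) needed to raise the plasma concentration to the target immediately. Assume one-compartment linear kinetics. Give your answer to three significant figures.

Vd(total) = 92 kg × 2.8 L/kg = 257.6 L
Concentration deficit ΔC = 8 − 2.9 = 5.100 mg/L
LD = Vd × ΔC = 257.6 × 5.100 = 1314 mg

1310 mg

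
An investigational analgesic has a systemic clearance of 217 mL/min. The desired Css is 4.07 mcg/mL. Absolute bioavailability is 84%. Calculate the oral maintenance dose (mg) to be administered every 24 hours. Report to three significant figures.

Convert clearance: 217 mL/min × 60 min/h ÷ 1000 mL/L = 13.02 L/h
At steady state, dose per interval replaces the amount cleared in that interval: F·D/τ = CL·Css.
D = CL × Css × τ / F = 13.02 × 4.07 × 24 / 0.84 = 1514 mg

1510 mg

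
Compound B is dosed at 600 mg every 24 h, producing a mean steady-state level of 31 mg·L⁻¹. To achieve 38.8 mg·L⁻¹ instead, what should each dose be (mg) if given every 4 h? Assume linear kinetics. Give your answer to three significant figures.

125 mg

With linear kinetics, Css is proportional to dose rate (D/τ) at fixed clearance.
D₂ = D₁ × (Css,target / Css,current) × (τ₂/τ₁) = 600 × (38.8/31) × (4/24) = 125.2 mg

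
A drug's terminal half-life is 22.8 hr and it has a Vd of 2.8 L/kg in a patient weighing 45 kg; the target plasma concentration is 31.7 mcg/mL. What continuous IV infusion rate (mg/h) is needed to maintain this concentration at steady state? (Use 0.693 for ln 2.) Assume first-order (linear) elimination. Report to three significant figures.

121 mg/h

Total Vd = 2.8 × 45 = 126.0 L
CL = 0.693 × Vd / t½ = 0.693 × 126.0 / 22.8 = 3.830 L/h
Infusion rate = CL × Css = 3.830 × 31.7 = 121.4 mg/h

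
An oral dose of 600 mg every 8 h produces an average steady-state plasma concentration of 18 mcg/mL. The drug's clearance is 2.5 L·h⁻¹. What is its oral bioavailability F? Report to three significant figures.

F·D/τ = CL·Css at steady state → F = CL·Css·τ / D.
F = 2.5 × 18 × 8 / 600 = 0.600

0.600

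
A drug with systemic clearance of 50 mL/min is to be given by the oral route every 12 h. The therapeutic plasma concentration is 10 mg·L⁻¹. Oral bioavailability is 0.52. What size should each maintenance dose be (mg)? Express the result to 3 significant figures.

692 mg

CL = 50 mL/min × 60/1000 = 3.000 L/h
D = CL × Css × τ / F = 3.000 × 10 × 12 / 0.52 = 692.3 mg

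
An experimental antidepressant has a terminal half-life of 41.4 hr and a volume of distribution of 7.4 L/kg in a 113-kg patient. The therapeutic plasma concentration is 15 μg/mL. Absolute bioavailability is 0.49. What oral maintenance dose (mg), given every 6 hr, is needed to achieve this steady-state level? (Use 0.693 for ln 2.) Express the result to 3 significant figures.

Total Vd = 7.4 × 113 = 836.2 L
CL = 0.693 × Vd / t½ = 0.693 × 836.2 / 41.4 = 14.00 L/h
D = CL × Css × τ / F = 14.00 × 15 × 6 / 0.49 = 2571 mg

2570 mg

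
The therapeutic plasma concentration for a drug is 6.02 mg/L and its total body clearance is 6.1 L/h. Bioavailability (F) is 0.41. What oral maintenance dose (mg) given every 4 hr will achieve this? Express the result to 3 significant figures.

358 mg

At steady state, dose per interval replaces the amount cleared in that interval: F·D/τ = CL·Css.
D = CL × Css × τ / F = 6.100 × 6.02 × 4 / 0.41 = 358.3 mg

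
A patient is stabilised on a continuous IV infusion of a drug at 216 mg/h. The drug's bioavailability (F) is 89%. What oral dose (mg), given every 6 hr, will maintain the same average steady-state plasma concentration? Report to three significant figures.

To maintain the same Css, the systemic dosing rate must be unchanged: F·D/τ = infusion rate.
D = rate × τ / F = 216 × 6 / 0.89 = 1456 mg

1460 mg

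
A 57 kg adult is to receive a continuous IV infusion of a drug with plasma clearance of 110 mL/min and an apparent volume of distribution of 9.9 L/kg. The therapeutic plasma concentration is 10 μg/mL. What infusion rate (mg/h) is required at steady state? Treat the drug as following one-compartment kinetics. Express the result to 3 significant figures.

66.0 mg/h

CL = 110 mL/min = 110 × 0.06 = 6.600 L/h
Maintenance depends on clearance, not Vd — rate in must match rate out.
Infusion rate = CL · Css = 6.600 L/h × 10 mg/L = 66.00 mg/h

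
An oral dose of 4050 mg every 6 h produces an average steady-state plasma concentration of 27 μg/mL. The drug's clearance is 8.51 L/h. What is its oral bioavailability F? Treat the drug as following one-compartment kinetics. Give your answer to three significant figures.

0.340

F·D/τ = CL·Css at steady state → F = CL·Css·τ / D.
F = 8.51 × 27 × 6 / 4050 = 0.340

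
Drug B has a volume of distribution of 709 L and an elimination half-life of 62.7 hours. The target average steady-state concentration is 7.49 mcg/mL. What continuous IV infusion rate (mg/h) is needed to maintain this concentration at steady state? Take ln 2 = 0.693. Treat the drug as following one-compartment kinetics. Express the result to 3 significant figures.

CL = 0.693 × Vd / t½ = 0.693 × 709.0 / 62.7 = 7.836 L/h
Infusion rate = CL × Css = 7.836 × 7.49 = 58.69 mg/h

58.7 mg/h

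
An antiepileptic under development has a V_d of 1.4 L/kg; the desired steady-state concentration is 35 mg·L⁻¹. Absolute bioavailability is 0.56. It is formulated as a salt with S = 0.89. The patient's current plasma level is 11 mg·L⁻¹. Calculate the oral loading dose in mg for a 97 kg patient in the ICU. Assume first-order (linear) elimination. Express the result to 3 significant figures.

Total Vd = 1.4 × 97 = 135.8 L
The loading dose fills Vd to the target concentration.
Concentration deficit ΔC = 35 − 11 = 24.00 mg/L
LD = Vd × ΔC / F / S = 135.8 × 24.00 / 0.56 / 0.89 = 6539 mg

6540 mg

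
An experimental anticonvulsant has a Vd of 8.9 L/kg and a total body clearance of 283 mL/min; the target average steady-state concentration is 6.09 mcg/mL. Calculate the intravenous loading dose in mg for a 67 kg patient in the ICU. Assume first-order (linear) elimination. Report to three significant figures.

3630 mg

Total Vd = 8.9 × 67 = 596.3 L
LD = Vd × C = 596.3 × 6.090 = 3631 mg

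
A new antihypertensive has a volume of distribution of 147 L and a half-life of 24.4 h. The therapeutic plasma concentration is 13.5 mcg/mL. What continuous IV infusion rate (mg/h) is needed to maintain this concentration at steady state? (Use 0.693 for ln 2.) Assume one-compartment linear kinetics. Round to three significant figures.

56.4 mg/h

CL = 0.693 × Vd / t½ = 0.693 × 147.0 / 24.4 = 4.175 L/h
Infusion rate = CL × Css = 4.175 × 13.5 = 56.36 mg/h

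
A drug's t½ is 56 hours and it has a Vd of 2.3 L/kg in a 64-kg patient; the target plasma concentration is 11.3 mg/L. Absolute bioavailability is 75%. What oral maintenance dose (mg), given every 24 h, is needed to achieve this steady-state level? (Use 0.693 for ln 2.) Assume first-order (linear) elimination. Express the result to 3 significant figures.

659 mg

Vd = 2.3 L/kg × 64 kg = 147.2 L
k = 0.693/56 = 0.01238 h⁻¹, so CL = k·Vd = 0.01238 × 147.2 = 1.822 L/h
D = CL × Css × τ / F = 1.822 × 11.3 × 24 / 0.75 = 658.8 mg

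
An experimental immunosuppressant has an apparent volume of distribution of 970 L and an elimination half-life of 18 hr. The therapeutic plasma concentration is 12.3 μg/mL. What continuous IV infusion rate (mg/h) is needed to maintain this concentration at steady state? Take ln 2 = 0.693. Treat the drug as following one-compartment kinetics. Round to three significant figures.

459 mg/h

CL = ln 2 · Vd / t½ = 0.693 × 970.0 / 18 = 37.35 L/h
Infusion rate = CL × Css = 37.35 × 12.3 = 459.4 mg/h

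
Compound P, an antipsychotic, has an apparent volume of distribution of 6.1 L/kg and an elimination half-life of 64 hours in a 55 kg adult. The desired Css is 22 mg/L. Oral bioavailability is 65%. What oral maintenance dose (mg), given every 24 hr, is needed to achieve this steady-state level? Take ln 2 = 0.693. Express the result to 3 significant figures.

Total Vd = 6.1 × 55 = 335.5 L
k = 0.693/64 = 0.01083 h⁻¹, so CL = k·Vd = 0.01083 × 335.5 = 3.633 L/h
D = CL × Css × τ / F = 3.633 × 22 × 24 / 0.65 = 2951 mg

2950 mg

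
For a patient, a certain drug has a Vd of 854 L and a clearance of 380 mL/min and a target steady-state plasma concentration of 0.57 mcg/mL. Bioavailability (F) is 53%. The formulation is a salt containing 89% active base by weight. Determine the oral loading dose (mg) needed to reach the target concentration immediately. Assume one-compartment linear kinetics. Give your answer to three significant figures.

LD = Vd × C / F / S = 854.0 × 0.5700 / 0.53 / 0.89 = 1032 mg

1030 mg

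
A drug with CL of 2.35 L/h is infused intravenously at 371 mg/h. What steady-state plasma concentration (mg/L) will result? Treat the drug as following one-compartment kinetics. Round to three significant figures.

Css = rate / CL = 371 / 2.350 = 157.9 mg/L

158 mg/L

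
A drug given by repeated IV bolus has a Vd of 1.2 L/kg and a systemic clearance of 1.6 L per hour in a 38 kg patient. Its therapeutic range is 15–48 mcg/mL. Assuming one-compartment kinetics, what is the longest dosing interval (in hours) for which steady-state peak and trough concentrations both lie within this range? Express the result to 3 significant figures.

Total Vd = 1.2 × 38 = 45.60 L
k = CL / Vd = 1.600 / 45.60 = 0.03509 h⁻¹
Between IV bolus doses, concentration decays as C = C₀·e^(−kτ), so C_peak/C_trough = e^(kτ).
τ_max = ln(C_peak/C_trough) / k = ln(48/15) / 0.03509 = 1.163 / 0.03509 = 33.14 h

33.1 h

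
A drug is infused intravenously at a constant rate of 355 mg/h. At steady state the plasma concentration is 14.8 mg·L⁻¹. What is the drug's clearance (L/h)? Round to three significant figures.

24.0 L/h

At steady state, infusion rate = CL × Css, so CL = rate / Css.
CL = 355 / 14.8 = 23.99 L/h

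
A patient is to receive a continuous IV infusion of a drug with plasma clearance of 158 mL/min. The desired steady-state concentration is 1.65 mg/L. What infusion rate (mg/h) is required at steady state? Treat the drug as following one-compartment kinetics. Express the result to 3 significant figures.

15.6 mg/h

Convert clearance: 158 mL/min × 60 min/h ÷ 1000 mL/L = 9.480 L/h
Rate = CL × Css = 9.480 × 1.65 = 15.64 mg/h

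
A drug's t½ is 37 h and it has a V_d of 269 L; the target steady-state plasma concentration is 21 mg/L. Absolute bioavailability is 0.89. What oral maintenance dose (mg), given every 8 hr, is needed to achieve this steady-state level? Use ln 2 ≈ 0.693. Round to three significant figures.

951 mg

k = 0.693/37 = 0.01873 h⁻¹, so CL = k·Vd = 0.01873 × 269.0 = 5.038 L/h
D = CL × Css × τ / F = 5.038 × 21 × 8 / 0.89 = 951.0 mg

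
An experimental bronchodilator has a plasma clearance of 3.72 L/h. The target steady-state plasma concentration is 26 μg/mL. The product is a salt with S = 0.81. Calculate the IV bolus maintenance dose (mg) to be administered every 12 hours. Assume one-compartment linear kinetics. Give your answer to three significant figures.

D = CL × Css × τ / S = 3.720 × 26 × 12 / 0.81 = 1433 mg

1430 mg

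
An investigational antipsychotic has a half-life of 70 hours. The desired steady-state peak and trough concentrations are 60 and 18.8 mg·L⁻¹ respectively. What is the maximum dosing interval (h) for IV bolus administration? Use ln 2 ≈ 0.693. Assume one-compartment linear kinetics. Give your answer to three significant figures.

k = 0.693 / t½ = 0.693 / 70 = 0.009900 h⁻¹
Between IV bolus doses, concentration decays as C = C₀·e^(−kτ), so C_peak/C_trough = e^(kτ).
τ_max = ln(C_peak/C_trough) / k = ln(60/18.8) / 0.009900 = 1.160 / 0.009900 = 117.2 h

117 h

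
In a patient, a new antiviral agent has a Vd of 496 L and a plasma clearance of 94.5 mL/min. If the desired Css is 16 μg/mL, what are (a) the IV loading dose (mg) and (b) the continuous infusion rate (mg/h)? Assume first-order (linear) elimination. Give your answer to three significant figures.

LD = Vd · C_target = 496.0 × 16 = 7936 mg
CL = 94.5 mL/min = 94.5 × 0.06 = 5.670 L/h
Maintenance: replace elimination → rate = CL × Css = 5.670 × 16 = 90.72 mg/h

(a) 7940 mg; (b) 90.7 mg/h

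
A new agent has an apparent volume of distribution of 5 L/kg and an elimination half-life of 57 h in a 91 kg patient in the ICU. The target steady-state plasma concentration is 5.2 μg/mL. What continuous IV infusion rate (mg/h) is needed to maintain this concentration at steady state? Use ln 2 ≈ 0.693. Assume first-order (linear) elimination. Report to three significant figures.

Total Vd = 5 × 91 = 455.0 L
CL = 0.693 × Vd / t½ = 0.693 × 455.0 / 57 = 5.532 L/h
Infusion rate = CL × Css = 5.532 × 5.2 = 28.77 mg/h

28.8 mg/h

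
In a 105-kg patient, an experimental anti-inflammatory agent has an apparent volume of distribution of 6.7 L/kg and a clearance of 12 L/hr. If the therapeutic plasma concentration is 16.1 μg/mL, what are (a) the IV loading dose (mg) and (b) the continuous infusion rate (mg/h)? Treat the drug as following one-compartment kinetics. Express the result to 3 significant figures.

Vd = 6.7 L/kg × 105 kg = 703.5 L
Loading: fill Vd to C_target → 703.5 L × 16.1 mg/L = 11330 mg
Maintenance infusion rate = CL × Css = 12.00 × 16.1 = 193.2 mg/h

(a) 11300 mg; (b) 193 mg/h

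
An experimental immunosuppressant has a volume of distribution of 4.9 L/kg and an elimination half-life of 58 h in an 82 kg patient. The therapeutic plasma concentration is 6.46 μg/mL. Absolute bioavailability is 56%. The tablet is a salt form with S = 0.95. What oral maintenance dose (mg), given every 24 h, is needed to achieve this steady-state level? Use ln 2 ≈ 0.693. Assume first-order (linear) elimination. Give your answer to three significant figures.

Total Vd = 4.9 × 82 = 401.8 L
CL = 0.693 × Vd / t½ = 0.693 × 401.8 / 58 = 4.801 L/h
D = CL × Css × τ / F / S = 4.801 × 6.46 × 24 / 0.56 / 0.95 = 1399 mg

1400 mg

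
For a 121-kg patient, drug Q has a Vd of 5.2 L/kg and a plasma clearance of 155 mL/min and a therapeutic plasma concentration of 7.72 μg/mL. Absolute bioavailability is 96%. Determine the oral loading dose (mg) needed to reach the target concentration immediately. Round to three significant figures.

5060 mg

Vd(total) = 121 kg × 5.2 L/kg = 629.2 L
The loading dose fills Vd to the target concentration; clearance is irrelevant here.
LD = Vd × C / F = 629.2 × 7.720 / 0.96 = 5060 mg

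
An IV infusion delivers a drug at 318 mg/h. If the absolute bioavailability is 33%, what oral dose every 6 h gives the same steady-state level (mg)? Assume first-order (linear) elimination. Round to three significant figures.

To maintain the same Css, the systemic dosing rate must be unchanged: F·D/τ = infusion rate.
D = rate × τ / F = 318 × 6 / 0.33 = 5782 mg

5780 mg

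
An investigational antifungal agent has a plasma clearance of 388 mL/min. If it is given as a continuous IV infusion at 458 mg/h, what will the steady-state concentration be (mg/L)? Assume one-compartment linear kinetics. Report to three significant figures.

19.7 mg/L

CL = 388 mL/min = 388 × 0.06 = 23.28 L/h
Css = rate / CL = 458 / 23.28 = 19.67 mg/L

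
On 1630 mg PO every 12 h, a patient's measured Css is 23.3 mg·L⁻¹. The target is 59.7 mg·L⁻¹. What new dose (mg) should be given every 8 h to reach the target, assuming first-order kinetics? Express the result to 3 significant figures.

2780 mg

With linear kinetics, Css is proportional to dose rate (D/τ) at fixed clearance.
D₂ = D₁ × (Css,target / Css,current) × (τ₂/τ₁) = 1630 × (59.7/23.3) × (8/12) = 2784 mg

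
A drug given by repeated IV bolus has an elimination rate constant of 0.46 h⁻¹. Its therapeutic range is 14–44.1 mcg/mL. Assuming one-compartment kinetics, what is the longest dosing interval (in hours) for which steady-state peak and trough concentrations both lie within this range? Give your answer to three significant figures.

2.49 h

Between IV bolus doses, concentration decays as C = C₀·e^(−kτ), so C_peak/C_trough = e^(kτ).
τ_max = ln(C_peak/C_trough) / k = ln(44.1/14) / 0.4600 = 1.147 / 0.4600 = 2.493 h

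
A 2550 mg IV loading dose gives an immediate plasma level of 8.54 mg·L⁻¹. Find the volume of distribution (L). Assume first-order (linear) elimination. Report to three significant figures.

Immediately after an IV bolus, C₀ = Dose / Vd, so Vd = Dose / C₀.
Vd = 2550 / 8.54 = 298.6 L

299 L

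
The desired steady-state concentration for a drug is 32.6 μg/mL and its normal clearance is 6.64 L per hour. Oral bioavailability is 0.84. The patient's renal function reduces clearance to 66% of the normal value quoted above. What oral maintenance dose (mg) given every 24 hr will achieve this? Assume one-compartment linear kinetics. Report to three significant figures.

Patient clearance = 0.66 × 6.640 = 4.382 L/h
At steady state, dose per interval replaces the amount cleared in that interval: F·D/τ = CL·Css.
D = CL × Css × τ / F = 4.382 × 32.6 × 24 / 0.84 = 4082 mg

4080 mg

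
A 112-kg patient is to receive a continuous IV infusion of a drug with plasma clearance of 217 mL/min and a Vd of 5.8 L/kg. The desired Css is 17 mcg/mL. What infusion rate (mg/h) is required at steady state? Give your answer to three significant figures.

221 mg/h

Convert clearance: 217 mL/min × 60 min/h ÷ 1000 mL/L = 13.02 L/h
R₀ = 13.02 × 17 = 221.3 mg/h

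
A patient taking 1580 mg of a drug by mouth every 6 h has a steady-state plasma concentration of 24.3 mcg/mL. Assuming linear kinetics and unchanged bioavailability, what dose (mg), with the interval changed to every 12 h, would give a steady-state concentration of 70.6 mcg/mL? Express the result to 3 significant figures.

For first-order elimination, Css ∝ F·D/(CL·τ); F and CL are unchanged, so Css ∝ D/τ.
D₂ = D₁ × (Css,target / Css,current) × (τ₂/τ₁) = 1580 × (70.6/24.3) × (12/6) = 9181 mg

9180 mg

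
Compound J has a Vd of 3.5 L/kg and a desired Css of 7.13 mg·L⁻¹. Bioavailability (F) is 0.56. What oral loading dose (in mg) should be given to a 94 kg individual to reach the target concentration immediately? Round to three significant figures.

4190 mg

Vd(total) = 94 kg × 3.5 L/kg = 329.0 L
LD = Vd × C / F = 329.0 × 7.130 / 0.56 = 4189 mg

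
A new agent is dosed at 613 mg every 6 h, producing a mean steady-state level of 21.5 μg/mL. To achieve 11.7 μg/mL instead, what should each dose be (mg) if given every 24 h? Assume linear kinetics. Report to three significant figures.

For first-order elimination, Css ∝ F·D/(CL·τ); F and CL are unchanged, so Css ∝ D/τ.
D₂ = D₁ × (Css,target / Css,current) × (τ₂/τ₁) = 613 × (11.7/21.5) × (24/6) = 1334 mg

1330 mg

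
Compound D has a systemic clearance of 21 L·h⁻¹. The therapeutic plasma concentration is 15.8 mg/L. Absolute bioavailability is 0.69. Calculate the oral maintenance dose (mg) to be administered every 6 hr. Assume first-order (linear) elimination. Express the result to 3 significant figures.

D = CL × Css × τ / F = 21.00 × 15.8 × 6 / 0.69 = 2885 mg

2890 mg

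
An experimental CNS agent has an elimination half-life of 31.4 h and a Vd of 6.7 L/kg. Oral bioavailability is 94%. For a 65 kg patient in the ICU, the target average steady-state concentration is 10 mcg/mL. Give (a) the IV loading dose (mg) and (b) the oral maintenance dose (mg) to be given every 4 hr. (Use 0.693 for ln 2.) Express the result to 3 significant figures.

(a) 4360 mg; (b) 409 mg

Vd = 6.7 L/kg × 65 kg = 435.5 L
LD = Vd × C = 435.5 × 10 = 4355 mg
CL = 0.693 × Vd / t½ = 0.693 × 435.5 / 31.4 = 9.612 L/h
D = CL × Css × τ / F = 9.612 × 10 × 4 / 0.94 = 409.0 mg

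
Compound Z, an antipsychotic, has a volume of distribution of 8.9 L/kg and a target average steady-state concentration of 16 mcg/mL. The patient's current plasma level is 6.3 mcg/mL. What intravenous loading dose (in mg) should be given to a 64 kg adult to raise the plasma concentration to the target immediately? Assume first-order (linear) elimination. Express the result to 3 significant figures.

Total Vd = 8.9 × 64 = 569.6 L
The loading dose fills Vd to the target concentration.
Concentration deficit ΔC = 16 − 6.3 = 9.700 mg/L
LD = Vd × ΔC = 569.6 × 9.700 = 5525 mg

5530 mg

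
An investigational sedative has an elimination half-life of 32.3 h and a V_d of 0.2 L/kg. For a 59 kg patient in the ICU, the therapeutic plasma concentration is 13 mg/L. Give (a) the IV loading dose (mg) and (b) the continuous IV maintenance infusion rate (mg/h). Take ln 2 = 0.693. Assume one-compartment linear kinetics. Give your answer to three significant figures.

Total Vd = 0.2 × 59 = 11.80 L
LD = Vd × C = 11.80 × 13 = 153.4 mg
CL = 0.693 × Vd / t½ = 0.693 × 11.80 / 32.3 = 0.2532 L/h
Infusion rate = CL × Css = 0.2532 × 13 = 3.292 mg/h

(a) 153 mg; (b) 3.29 mg/h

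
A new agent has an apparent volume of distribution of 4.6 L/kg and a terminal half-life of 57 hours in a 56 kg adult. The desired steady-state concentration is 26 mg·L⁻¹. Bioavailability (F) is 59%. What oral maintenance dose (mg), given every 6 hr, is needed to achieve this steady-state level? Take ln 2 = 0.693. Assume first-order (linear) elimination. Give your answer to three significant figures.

Total Vd = 4.6 × 56 = 257.6 L
CL = 0.693 × Vd / t½ = 0.693 × 257.6 / 57 = 3.132 L/h
D = CL × Css × τ / F = 3.132 × 26 × 6 / 0.59 = 828.1 mg

828 mg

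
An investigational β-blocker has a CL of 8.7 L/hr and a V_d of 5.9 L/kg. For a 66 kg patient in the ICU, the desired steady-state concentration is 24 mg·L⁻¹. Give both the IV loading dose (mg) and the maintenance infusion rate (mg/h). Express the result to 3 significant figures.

(a) 9350 mg; (b) 209 mg/h

Total Vd = 5.9 × 66 = 389.4 L
Loading: fill Vd to C_target → 389.4 L × 24 mg/L = 9346 mg
Maintenance: replace elimination → rate = CL × Css = 8.700 × 24 = 208.8 mg/h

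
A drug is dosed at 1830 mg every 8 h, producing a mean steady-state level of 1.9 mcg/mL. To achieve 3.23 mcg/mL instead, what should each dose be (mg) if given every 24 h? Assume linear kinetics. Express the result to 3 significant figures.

With linear kinetics, Css is proportional to dose rate (D/τ) at fixed clearance.
D₂ = D₁ × (Css,target / Css,current) × (τ₂/τ₁) = 1830 × (3.23/1.9) × (24/8) = 9333 mg

9330 mg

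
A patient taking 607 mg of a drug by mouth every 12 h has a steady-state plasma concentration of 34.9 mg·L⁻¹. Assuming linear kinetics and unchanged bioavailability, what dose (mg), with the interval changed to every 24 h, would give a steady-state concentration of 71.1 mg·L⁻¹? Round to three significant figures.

With linear kinetics, Css is proportional to dose rate (D/τ) at fixed clearance.
D₂ = D₁ × (Css,target / Css,current) × (τ₂/τ₁) = 607 × (71.1/34.9) × (24/12) = 2473 mg

2470 mg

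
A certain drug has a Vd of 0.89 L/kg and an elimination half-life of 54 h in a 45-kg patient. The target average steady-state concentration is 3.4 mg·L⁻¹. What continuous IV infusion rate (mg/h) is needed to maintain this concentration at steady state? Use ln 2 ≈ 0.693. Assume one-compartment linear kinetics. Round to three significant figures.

Vd(total) = 45 kg × 0.89 L/kg = 40.05 L
k = 0.693/54 = 0.01283 h⁻¹, so CL = k·Vd = 0.01283 × 40.05 = 0.5138 L/h
Infusion rate = CL × Css = 0.5138 × 3.4 = 1.747 mg/h

1.75 mg/h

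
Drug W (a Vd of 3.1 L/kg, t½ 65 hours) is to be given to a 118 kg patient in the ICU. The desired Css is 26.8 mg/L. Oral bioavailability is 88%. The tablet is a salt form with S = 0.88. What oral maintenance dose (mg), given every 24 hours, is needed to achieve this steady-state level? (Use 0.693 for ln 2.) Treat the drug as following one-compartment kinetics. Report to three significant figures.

Vd = 3.1 L/kg × 118 kg = 365.8 L
CL = 0.693 × Vd / t½ = 0.693 × 365.8 / 65 = 3.900 L/h
D = CL × Css × τ / F / S = 3.900 × 26.8 × 24 / 0.88 / 0.88 = 3239 mg

3240 mg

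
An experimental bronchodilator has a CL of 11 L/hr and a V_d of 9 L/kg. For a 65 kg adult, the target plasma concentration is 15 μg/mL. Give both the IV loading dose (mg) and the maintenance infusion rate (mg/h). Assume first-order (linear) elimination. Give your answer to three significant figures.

Total Vd = 9 × 65 = 585.0 L
LD = Vd · C_target = 585.0 × 15 = 8775 mg
Infusion rate = 11.00 L/h × 15 mg/L = 165.0 mg/h

(a) 8780 mg; (b) 165 mg/h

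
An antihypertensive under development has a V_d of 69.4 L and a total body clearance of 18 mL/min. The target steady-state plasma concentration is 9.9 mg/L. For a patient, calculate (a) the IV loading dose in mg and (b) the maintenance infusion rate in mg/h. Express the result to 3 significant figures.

(a) 687 mg; (b) 10.7 mg/h

Loading dose = Vd × C = 69.40 × 9.9 = 687.1 mg
CL = 18 mL/min = 18 × 0.06 = 1.080 L/h
Maintenance: replace elimination → rate = CL × Css = 1.080 × 9.9 = 10.69 mg/h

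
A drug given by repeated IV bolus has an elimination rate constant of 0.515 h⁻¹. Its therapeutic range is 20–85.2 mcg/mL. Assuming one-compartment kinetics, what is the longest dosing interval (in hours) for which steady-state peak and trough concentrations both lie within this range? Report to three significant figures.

2.81 h

Between IV bolus doses, concentration decays as C = C₀·e^(−kτ), so C_peak/C_trough = e^(kτ).
τ_max = ln(C_peak/C_trough) / k = ln(85.2/20) / 0.5150 = 1.449 / 0.5150 = 2.814 h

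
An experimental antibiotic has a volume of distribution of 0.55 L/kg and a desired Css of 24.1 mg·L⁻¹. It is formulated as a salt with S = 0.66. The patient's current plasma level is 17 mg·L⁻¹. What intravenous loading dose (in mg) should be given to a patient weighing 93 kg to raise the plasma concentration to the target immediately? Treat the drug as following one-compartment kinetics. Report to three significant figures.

550 mg

Vd(total) = 93 kg × 0.55 L/kg = 51.15 L
Concentration deficit ΔC = 24.1 − 17 = 7.100 mg/L
LD = Vd × ΔC / S = 51.15 × 7.100 / 0.66 = 550.3 mg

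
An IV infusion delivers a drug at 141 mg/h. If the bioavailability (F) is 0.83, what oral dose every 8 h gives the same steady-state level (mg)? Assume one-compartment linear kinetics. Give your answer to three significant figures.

To maintain the same Css, the systemic dosing rate must be unchanged: F·D/τ = infusion rate.
D = rate × τ / F = 141 × 8 / 0.83 = 1359 mg

1360 mg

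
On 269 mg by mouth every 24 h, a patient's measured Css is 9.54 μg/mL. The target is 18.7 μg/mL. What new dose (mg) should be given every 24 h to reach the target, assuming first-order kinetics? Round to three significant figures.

With linear kinetics, Css is proportional to dose rate (D/τ) at fixed clearance.
D₂ = D₁ × (Css,target / Css,current) = 269 × 18.7/9.54 = 527.3 mg

527 mg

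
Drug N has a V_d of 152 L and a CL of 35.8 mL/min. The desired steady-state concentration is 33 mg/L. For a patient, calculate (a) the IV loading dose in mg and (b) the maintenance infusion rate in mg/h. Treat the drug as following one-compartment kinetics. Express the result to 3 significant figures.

(a) 5020 mg; (b) 70.9 mg/h

Loading dose = Vd × C = 152.0 × 33 = 5016 mg
Convert clearance: 35.8 mL/min × 60 min/h ÷ 1000 mL/L = 2.148 L/h
Infusion rate = 2.148 L/h × 33 mg/L = 70.88 mg/h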